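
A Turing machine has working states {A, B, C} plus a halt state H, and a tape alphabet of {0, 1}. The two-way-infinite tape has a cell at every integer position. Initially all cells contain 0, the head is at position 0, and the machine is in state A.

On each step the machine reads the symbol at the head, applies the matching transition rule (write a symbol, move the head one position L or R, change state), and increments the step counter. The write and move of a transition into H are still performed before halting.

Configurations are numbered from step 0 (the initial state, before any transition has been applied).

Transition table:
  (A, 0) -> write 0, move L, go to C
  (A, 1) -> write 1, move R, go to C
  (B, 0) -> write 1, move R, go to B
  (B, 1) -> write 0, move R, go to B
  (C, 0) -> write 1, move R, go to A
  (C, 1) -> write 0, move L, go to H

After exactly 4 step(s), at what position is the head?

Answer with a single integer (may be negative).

Answer: -2

Derivation:
Step 1: in state A at pos 0, read 0 -> (A,0)->write 0,move L,goto C. Now: state=C, head=-1, tape[-2..1]=0000 (head:  ^)
Step 2: in state C at pos -1, read 0 -> (C,0)->write 1,move R,goto A. Now: state=A, head=0, tape[-2..1]=0100 (head:   ^)
Step 3: in state A at pos 0, read 0 -> (A,0)->write 0,move L,goto C. Now: state=C, head=-1, tape[-2..1]=0100 (head:  ^)
Step 4: in state C at pos -1, read 1 -> (C,1)->write 0,move L,goto H. Now: state=H, head=-2, tape[-3..1]=00000 (head:  ^)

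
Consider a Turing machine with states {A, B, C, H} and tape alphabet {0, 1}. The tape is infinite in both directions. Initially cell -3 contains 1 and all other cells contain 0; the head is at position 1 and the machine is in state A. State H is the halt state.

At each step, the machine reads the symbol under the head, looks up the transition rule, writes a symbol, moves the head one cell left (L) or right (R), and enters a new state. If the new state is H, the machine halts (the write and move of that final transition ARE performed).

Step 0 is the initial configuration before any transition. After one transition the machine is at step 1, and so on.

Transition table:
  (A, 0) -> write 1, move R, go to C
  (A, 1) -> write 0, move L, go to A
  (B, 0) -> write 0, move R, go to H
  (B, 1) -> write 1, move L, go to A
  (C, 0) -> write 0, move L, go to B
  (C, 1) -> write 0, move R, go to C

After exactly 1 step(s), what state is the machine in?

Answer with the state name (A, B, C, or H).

Answer: C

Derivation:
Step 1: in state A at pos 1, read 0 -> (A,0)->write 1,move R,goto C. Now: state=C, head=2, tape[-4..3]=01000100 (head:       ^)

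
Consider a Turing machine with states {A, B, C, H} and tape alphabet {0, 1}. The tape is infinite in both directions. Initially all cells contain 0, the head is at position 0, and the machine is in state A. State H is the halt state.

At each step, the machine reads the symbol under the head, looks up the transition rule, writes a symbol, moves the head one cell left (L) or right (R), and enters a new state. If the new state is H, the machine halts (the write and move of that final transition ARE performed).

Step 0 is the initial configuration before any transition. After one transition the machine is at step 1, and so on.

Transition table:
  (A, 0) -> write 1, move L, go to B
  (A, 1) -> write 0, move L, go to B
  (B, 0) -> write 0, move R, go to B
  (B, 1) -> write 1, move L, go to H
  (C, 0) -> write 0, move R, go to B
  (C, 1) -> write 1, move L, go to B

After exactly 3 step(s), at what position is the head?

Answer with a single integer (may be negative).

Answer: -1

Derivation:
Step 1: in state A at pos 0, read 0 -> (A,0)->write 1,move L,goto B. Now: state=B, head=-1, tape[-2..1]=0010 (head:  ^)
Step 2: in state B at pos -1, read 0 -> (B,0)->write 0,move R,goto B. Now: state=B, head=0, tape[-2..1]=0010 (head:   ^)
Step 3: in state B at pos 0, read 1 -> (B,1)->write 1,move L,goto H. Now: state=H, head=-1, tape[-2..1]=0010 (head:  ^)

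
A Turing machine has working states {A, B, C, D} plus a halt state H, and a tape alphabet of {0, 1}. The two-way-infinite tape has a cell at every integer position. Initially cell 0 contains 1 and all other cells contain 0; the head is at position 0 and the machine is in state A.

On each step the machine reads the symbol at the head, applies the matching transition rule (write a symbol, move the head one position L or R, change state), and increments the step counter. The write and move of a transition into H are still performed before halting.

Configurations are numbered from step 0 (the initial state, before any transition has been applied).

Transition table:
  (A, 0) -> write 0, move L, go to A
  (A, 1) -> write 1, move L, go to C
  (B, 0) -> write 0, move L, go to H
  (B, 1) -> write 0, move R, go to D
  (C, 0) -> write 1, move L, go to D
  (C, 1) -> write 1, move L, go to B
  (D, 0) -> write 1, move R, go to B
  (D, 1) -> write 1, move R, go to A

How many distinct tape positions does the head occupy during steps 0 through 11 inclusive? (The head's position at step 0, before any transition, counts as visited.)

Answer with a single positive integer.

Step 1: in state A at pos 0, read 1 -> (A,1)->write 1,move L,goto C. Now: state=C, head=-1, tape[-2..1]=0010 (head:  ^)
Step 2: in state C at pos -1, read 0 -> (C,0)->write 1,move L,goto D. Now: state=D, head=-2, tape[-3..1]=00110 (head:  ^)
Step 3: in state D at pos -2, read 0 -> (D,0)->write 1,move R,goto B. Now: state=B, head=-1, tape[-3..1]=01110 (head:   ^)
Step 4: in state B at pos -1, read 1 -> (B,1)->write 0,move R,goto D. Now: state=D, head=0, tape[-3..1]=01010 (head:    ^)
Step 5: in state D at pos 0, read 1 -> (D,1)->write 1,move R,goto A. Now: state=A, head=1, tape[-3..2]=010100 (head:     ^)
Step 6: in state A at pos 1, read 0 -> (A,0)->write 0,move L,goto A. Now: state=A, head=0, tape[-3..2]=010100 (head:    ^)
Step 7: in state A at pos 0, read 1 -> (A,1)->write 1,move L,goto C. Now: state=C, head=-1, tape[-3..2]=010100 (head:   ^)
Step 8: in state C at pos -1, read 0 -> (C,0)->write 1,move L,goto D. Now: state=D, head=-2, tape[-3..2]=011100 (head:  ^)
Step 9: in state D at pos -2, read 1 -> (D,1)->write 1,move R,goto A. Now: state=A, head=-1, tape[-3..2]=011100 (head:   ^)
Step 10: in state A at pos -1, read 1 -> (A,1)->write 1,move L,goto C. Now: state=C, head=-2, tape[-3..2]=011100 (head:  ^)
Step 11: in state C at pos -2, read 1 -> (C,1)->write 1,move L,goto B. Now: state=B, head=-3, tape[-4..2]=0011100 (head:  ^)
Head positions at steps 0..11: starting at 0, distinct positions visited = {-3, -2, -1, 0, 1} -> 5 position(s)

Answer: 5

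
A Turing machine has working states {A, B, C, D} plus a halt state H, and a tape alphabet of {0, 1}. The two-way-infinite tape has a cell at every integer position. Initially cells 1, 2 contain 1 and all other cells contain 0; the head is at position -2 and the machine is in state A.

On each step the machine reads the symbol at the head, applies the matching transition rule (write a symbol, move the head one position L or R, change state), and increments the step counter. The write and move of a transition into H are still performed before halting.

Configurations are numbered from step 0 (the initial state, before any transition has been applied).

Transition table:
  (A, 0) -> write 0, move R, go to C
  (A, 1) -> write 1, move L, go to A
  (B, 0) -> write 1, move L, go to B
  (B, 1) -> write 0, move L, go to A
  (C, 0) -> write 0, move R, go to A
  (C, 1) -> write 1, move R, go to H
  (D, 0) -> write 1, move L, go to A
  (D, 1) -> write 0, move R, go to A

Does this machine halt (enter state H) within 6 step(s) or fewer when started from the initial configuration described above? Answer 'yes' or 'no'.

Step 1: in state A at pos -2, read 0 -> (A,0)->write 0,move R,goto C. Now: state=C, head=-1, tape[-3..3]=0000110 (head:   ^)
Step 2: in state C at pos -1, read 0 -> (C,0)->write 0,move R,goto A. Now: state=A, head=0, tape[-3..3]=0000110 (head:    ^)
Step 3: in state A at pos 0, read 0 -> (A,0)->write 0,move R,goto C. Now: state=C, head=1, tape[-3..3]=0000110 (head:     ^)
Step 4: in state C at pos 1, read 1 -> (C,1)->write 1,move R,goto H. Now: state=H, head=2, tape[-3..3]=0000110 (head:      ^)
State H reached at step 4; 4 <= 6 -> yes

Answer: yes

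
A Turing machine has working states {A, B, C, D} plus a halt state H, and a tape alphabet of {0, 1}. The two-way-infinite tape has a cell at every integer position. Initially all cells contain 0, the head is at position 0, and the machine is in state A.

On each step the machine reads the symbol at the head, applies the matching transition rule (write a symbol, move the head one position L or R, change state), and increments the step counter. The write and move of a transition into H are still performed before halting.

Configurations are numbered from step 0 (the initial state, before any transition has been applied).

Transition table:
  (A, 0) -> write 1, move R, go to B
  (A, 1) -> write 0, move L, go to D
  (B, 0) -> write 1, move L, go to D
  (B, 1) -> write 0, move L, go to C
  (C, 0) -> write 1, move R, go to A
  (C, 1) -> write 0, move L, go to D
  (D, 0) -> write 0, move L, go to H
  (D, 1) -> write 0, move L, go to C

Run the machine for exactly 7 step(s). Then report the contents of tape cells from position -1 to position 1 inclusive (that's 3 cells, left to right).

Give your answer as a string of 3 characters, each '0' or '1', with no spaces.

Answer: 100

Derivation:
Step 1: in state A at pos 0, read 0 -> (A,0)->write 1,move R,goto B. Now: state=B, head=1, tape[-1..2]=0100 (head:   ^)
Step 2: in state B at pos 1, read 0 -> (B,0)->write 1,move L,goto D. Now: state=D, head=0, tape[-1..2]=0110 (head:  ^)
Step 3: in state D at pos 0, read 1 -> (D,1)->write 0,move L,goto C. Now: state=C, head=-1, tape[-2..2]=00010 (head:  ^)
Step 4: in state C at pos -1, read 0 -> (C,0)->write 1,move R,goto A. Now: state=A, head=0, tape[-2..2]=01010 (head:   ^)
Step 5: in state A at pos 0, read 0 -> (A,0)->write 1,move R,goto B. Now: state=B, head=1, tape[-2..2]=01110 (head:    ^)
Step 6: in state B at pos 1, read 1 -> (B,1)->write 0,move L,goto C. Now: state=C, head=0, tape[-2..2]=01100 (head:   ^)
Step 7: in state C at pos 0, read 1 -> (C,1)->write 0,move L,goto D. Now: state=D, head=-1, tape[-2..2]=01000 (head:  ^)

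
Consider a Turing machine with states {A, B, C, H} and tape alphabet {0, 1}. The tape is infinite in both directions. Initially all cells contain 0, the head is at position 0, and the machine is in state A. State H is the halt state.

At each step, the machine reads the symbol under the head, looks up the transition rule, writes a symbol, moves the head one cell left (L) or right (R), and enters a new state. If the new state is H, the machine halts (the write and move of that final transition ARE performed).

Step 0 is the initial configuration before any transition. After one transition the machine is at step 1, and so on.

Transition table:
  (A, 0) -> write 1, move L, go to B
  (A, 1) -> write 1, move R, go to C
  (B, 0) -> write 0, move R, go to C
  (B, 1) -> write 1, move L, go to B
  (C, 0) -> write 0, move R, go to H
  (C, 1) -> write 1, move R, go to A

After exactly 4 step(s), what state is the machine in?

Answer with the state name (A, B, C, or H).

Step 1: in state A at pos 0, read 0 -> (A,0)->write 1,move L,goto B. Now: state=B, head=-1, tape[-2..1]=0010 (head:  ^)
Step 2: in state B at pos -1, read 0 -> (B,0)->write 0,move R,goto C. Now: state=C, head=0, tape[-2..1]=0010 (head:   ^)
Step 3: in state C at pos 0, read 1 -> (C,1)->write 1,move R,goto A. Now: state=A, head=1, tape[-2..2]=00100 (head:    ^)
Step 4: in state A at pos 1, read 0 -> (A,0)->write 1,move L,goto B. Now: state=B, head=0, tape[-2..2]=00110 (head:   ^)

Answer: B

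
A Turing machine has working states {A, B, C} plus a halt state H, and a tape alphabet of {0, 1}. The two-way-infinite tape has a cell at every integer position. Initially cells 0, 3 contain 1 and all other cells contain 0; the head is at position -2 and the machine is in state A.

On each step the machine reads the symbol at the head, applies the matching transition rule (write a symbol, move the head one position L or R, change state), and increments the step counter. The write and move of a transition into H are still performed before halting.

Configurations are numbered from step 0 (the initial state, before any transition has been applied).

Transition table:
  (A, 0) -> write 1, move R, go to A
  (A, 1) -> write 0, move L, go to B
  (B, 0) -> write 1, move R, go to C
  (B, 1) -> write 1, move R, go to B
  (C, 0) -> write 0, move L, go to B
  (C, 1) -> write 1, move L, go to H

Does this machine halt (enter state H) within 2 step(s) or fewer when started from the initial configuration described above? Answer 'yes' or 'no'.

Answer: no

Derivation:
Step 1: in state A at pos -2, read 0 -> (A,0)->write 1,move R,goto A. Now: state=A, head=-1, tape[-3..4]=01010010 (head:   ^)
Step 2: in state A at pos -1, read 0 -> (A,0)->write 1,move R,goto A. Now: state=A, head=0, tape[-3..4]=01110010 (head:    ^)
After 2 step(s): state = A (not H) -> not halted within 2 -> no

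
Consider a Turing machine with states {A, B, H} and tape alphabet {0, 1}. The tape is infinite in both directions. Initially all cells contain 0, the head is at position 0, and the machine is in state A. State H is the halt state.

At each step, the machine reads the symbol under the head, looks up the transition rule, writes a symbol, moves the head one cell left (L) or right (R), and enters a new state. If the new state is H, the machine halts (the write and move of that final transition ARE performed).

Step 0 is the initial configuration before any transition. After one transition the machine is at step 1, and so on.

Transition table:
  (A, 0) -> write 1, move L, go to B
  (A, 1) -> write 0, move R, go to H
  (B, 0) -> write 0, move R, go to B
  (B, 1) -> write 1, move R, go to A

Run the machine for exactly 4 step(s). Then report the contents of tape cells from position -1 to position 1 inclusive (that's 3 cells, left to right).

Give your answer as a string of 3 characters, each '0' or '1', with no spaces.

Answer: 011

Derivation:
Step 1: in state A at pos 0, read 0 -> (A,0)->write 1,move L,goto B. Now: state=B, head=-1, tape[-2..1]=0010 (head:  ^)
Step 2: in state B at pos -1, read 0 -> (B,0)->write 0,move R,goto B. Now: state=B, head=0, tape[-2..1]=0010 (head:   ^)
Step 3: in state B at pos 0, read 1 -> (B,1)->write 1,move R,goto A. Now: state=A, head=1, tape[-2..2]=00100 (head:    ^)
Step 4: in state A at pos 1, read 0 -> (A,0)->write 1,move L,goto B. Now: state=B, head=0, tape[-2..2]=00110 (head:   ^)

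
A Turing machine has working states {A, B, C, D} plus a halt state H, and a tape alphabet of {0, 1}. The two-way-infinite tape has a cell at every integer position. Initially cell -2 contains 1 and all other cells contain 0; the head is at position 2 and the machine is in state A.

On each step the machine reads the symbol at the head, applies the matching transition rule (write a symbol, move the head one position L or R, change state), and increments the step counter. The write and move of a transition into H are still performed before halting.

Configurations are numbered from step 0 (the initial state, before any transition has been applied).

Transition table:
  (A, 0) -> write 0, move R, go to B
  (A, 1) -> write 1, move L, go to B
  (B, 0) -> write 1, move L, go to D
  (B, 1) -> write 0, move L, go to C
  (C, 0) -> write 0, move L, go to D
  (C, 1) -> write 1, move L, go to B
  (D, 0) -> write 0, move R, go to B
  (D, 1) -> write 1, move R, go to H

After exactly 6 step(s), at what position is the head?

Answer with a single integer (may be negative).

Answer: 2

Derivation:
Step 1: in state A at pos 2, read 0 -> (A,0)->write 0,move R,goto B. Now: state=B, head=3, tape[-3..4]=01000000 (head:       ^)
Step 2: in state B at pos 3, read 0 -> (B,0)->write 1,move L,goto D. Now: state=D, head=2, tape[-3..4]=01000010 (head:      ^)
Step 3: in state D at pos 2, read 0 -> (D,0)->write 0,move R,goto B. Now: state=B, head=3, tape[-3..4]=01000010 (head:       ^)
Step 4: in state B at pos 3, read 1 -> (B,1)->write 0,move L,goto C. Now: state=C, head=2, tape[-3..4]=01000000 (head:      ^)
Step 5: in state C at pos 2, read 0 -> (C,0)->write 0,move L,goto D. Now: state=D, head=1, tape[-3..4]=01000000 (head:     ^)
Step 6: in state D at pos 1, read 0 -> (D,0)->write 0,move R,goto B. Now: state=B, head=2, tape[-3..4]=01000000 (head:      ^)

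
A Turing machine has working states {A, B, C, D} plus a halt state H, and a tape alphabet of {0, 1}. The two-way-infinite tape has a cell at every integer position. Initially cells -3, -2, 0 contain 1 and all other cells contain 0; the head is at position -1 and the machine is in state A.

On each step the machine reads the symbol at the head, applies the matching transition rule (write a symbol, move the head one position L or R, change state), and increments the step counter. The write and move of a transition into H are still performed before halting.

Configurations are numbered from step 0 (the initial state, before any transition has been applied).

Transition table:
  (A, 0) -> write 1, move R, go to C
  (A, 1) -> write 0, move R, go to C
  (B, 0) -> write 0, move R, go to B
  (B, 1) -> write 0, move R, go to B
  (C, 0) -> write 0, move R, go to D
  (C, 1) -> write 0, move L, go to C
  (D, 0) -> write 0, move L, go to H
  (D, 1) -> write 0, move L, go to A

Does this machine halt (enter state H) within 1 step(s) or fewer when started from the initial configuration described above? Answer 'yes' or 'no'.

Answer: no

Derivation:
Step 1: in state A at pos -1, read 0 -> (A,0)->write 1,move R,goto C. Now: state=C, head=0, tape[-4..1]=011110 (head:     ^)
After 1 step(s): state = C (not H) -> not halted within 1 -> no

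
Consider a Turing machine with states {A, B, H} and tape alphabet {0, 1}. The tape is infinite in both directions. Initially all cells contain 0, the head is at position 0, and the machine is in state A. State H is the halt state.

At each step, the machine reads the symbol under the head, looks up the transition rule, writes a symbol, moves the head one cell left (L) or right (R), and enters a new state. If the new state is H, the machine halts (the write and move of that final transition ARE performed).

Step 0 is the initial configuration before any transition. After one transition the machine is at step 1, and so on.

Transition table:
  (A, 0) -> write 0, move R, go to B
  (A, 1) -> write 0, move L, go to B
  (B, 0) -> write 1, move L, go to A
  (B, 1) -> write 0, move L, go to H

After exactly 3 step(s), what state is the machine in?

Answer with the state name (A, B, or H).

Answer: B

Derivation:
Step 1: in state A at pos 0, read 0 -> (A,0)->write 0,move R,goto B. Now: state=B, head=1, tape[-1..2]=0000 (head:   ^)
Step 2: in state B at pos 1, read 0 -> (B,0)->write 1,move L,goto A. Now: state=A, head=0, tape[-1..2]=0010 (head:  ^)
Step 3: in state A at pos 0, read 0 -> (A,0)->write 0,move R,goto B. Now: state=B, head=1, tape[-1..2]=0010 (head:   ^)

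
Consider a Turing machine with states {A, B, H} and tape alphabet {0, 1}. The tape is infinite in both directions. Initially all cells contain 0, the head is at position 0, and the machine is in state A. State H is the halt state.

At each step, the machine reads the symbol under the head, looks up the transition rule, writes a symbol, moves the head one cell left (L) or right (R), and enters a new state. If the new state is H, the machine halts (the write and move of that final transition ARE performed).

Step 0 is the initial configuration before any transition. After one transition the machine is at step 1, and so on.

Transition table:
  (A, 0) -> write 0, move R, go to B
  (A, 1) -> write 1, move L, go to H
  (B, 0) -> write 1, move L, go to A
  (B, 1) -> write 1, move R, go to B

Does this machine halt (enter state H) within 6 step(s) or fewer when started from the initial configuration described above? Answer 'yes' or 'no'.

Step 1: in state A at pos 0, read 0 -> (A,0)->write 0,move R,goto B. Now: state=B, head=1, tape[-1..2]=0000 (head:   ^)
Step 2: in state B at pos 1, read 0 -> (B,0)->write 1,move L,goto A. Now: state=A, head=0, tape[-1..2]=0010 (head:  ^)
Step 3: in state A at pos 0, read 0 -> (A,0)->write 0,move R,goto B. Now: state=B, head=1, tape[-1..2]=0010 (head:   ^)
Step 4: in state B at pos 1, read 1 -> (B,1)->write 1,move R,goto B. Now: state=B, head=2, tape[-1..3]=00100 (head:    ^)
Step 5: in state B at pos 2, read 0 -> (B,0)->write 1,move L,goto A. Now: state=A, head=1, tape[-1..3]=00110 (head:   ^)
Step 6: in state A at pos 1, read 1 -> (A,1)->write 1,move L,goto H. Now: state=H, head=0, tape[-1..3]=00110 (head:  ^)
State H reached at step 6; 6 <= 6 -> yes

Answer: yes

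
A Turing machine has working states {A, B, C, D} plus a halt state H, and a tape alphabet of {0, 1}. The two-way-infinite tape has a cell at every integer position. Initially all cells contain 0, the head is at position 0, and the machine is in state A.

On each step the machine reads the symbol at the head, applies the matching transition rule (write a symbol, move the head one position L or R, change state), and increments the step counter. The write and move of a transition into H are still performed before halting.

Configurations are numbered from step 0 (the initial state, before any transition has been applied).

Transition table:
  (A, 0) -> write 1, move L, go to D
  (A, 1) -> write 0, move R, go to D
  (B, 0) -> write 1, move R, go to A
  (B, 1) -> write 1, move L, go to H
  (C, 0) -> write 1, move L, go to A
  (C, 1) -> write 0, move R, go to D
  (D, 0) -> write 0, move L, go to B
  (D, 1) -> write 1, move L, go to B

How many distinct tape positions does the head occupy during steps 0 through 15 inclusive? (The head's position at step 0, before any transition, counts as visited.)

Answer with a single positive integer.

Answer: 5

Derivation:
Step 1: in state A at pos 0, read 0 -> (A,0)->write 1,move L,goto D. Now: state=D, head=-1, tape[-2..1]=0010 (head:  ^)
Step 2: in state D at pos -1, read 0 -> (D,0)->write 0,move L,goto B. Now: state=B, head=-2, tape[-3..1]=00010 (head:  ^)
Step 3: in state B at pos -2, read 0 -> (B,0)->write 1,move R,goto A. Now: state=A, head=-1, tape[-3..1]=01010 (head:   ^)
Step 4: in state A at pos -1, read 0 -> (A,0)->write 1,move L,goto D. Now: state=D, head=-2, tape[-3..1]=01110 (head:  ^)
Step 5: in state D at pos -2, read 1 -> (D,1)->write 1,move L,goto B. Now: state=B, head=-3, tape[-4..1]=001110 (head:  ^)
Step 6: in state B at pos -3, read 0 -> (B,0)->write 1,move R,goto A. Now: state=A, head=-2, tape[-4..1]=011110 (head:   ^)
Step 7: in state A at pos -2, read 1 -> (A,1)->write 0,move R,goto D. Now: state=D, head=-1, tape[-4..1]=010110 (head:    ^)
Step 8: in state D at pos -1, read 1 -> (D,1)->write 1,move L,goto B. Now: state=B, head=-2, tape[-4..1]=010110 (head:   ^)
Step 9: in state B at pos -2, read 0 -> (B,0)->write 1,move R,goto A. Now: state=A, head=-1, tape[-4..1]=011110 (head:    ^)
Step 10: in state A at pos -1, read 1 -> (A,1)->write 0,move R,goto D. Now: state=D, head=0, tape[-4..1]=011010 (head:     ^)
Step 11: in state D at pos 0, read 1 -> (D,1)->write 1,move L,goto B. Now: state=B, head=-1, tape[-4..1]=011010 (head:    ^)
Step 12: in state B at pos -1, read 0 -> (B,0)->write 1,move R,goto A. Now: state=A, head=0, tape[-4..1]=011110 (head:     ^)
Step 13: in state A at pos 0, read 1 -> (A,1)->write 0,move R,goto D. Now: state=D, head=1, tape[-4..2]=0111000 (head:      ^)
Step 14: in state D at pos 1, read 0 -> (D,0)->write 0,move L,goto B. Now: state=B, head=0, tape[-4..2]=0111000 (head:     ^)
Step 15: in state B at pos 0, read 0 -> (B,0)->write 1,move R,goto A. Now: state=A, head=1, tape[-4..2]=0111100 (head:      ^)
Head positions at steps 0..15: starting at 0, distinct positions visited = {-3, -2, -1, 0, 1} -> 5 position(s)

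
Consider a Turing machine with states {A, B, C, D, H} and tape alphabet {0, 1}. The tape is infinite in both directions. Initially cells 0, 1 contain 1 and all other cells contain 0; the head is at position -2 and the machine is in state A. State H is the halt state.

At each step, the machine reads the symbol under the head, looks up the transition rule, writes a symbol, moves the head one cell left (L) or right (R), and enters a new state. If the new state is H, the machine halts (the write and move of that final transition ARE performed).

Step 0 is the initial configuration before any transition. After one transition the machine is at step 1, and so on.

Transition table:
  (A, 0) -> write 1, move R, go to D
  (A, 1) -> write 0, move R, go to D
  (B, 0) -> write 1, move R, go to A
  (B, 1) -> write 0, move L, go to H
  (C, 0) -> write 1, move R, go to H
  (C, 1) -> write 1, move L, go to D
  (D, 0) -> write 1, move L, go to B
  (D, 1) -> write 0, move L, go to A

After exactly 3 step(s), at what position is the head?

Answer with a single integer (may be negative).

Answer: -3

Derivation:
Step 1: in state A at pos -2, read 0 -> (A,0)->write 1,move R,goto D. Now: state=D, head=-1, tape[-3..2]=010110 (head:   ^)
Step 2: in state D at pos -1, read 0 -> (D,0)->write 1,move L,goto B. Now: state=B, head=-2, tape[-3..2]=011110 (head:  ^)
Step 3: in state B at pos -2, read 1 -> (B,1)->write 0,move L,goto H. Now: state=H, head=-3, tape[-4..2]=0001110 (head:  ^)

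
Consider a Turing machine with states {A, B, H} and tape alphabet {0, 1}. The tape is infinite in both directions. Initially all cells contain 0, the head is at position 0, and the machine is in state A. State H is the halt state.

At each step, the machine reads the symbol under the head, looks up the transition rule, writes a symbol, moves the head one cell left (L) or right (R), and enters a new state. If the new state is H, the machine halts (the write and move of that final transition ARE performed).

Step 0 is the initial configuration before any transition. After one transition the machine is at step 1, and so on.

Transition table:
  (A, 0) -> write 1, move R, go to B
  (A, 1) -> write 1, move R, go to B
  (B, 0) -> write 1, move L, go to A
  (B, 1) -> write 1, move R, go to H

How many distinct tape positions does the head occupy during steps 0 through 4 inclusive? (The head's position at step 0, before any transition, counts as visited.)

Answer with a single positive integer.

Answer: 3

Derivation:
Step 1: in state A at pos 0, read 0 -> (A,0)->write 1,move R,goto B. Now: state=B, head=1, tape[-1..2]=0100 (head:   ^)
Step 2: in state B at pos 1, read 0 -> (B,0)->write 1,move L,goto A. Now: state=A, head=0, tape[-1..2]=0110 (head:  ^)
Step 3: in state A at pos 0, read 1 -> (A,1)->write 1,move R,goto B. Now: state=B, head=1, tape[-1..2]=0110 (head:   ^)
Step 4: in state B at pos 1, read 1 -> (B,1)->write 1,move R,goto H. Now: state=H, head=2, tape[-1..3]=01100 (head:    ^)
Head positions at steps 0..4: starting at 0, distinct positions visited = {0, 1, 2} -> 3 position(s)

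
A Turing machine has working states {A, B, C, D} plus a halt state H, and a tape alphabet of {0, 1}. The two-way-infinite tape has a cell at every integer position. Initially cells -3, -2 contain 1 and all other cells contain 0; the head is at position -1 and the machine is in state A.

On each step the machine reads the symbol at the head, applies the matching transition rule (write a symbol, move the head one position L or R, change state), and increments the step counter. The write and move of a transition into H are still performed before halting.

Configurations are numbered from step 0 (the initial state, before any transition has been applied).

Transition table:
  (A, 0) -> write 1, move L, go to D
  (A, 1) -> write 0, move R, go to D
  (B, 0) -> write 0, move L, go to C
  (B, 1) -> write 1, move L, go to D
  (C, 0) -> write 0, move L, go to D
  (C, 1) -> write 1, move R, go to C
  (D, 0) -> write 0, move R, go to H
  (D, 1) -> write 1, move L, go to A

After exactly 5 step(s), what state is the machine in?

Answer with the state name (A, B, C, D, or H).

Answer: D

Derivation:
Step 1: in state A at pos -1, read 0 -> (A,0)->write 1,move L,goto D. Now: state=D, head=-2, tape[-4..0]=01110 (head:   ^)
Step 2: in state D at pos -2, read 1 -> (D,1)->write 1,move L,goto A. Now: state=A, head=-3, tape[-4..0]=01110 (head:  ^)
Step 3: in state A at pos -3, read 1 -> (A,1)->write 0,move R,goto D. Now: state=D, head=-2, tape[-4..0]=00110 (head:   ^)
Step 4: in state D at pos -2, read 1 -> (D,1)->write 1,move L,goto A. Now: state=A, head=-3, tape[-4..0]=00110 (head:  ^)
Step 5: in state A at pos -3, read 0 -> (A,0)->write 1,move L,goto D. Now: state=D, head=-4, tape[-5..0]=001110 (head:  ^)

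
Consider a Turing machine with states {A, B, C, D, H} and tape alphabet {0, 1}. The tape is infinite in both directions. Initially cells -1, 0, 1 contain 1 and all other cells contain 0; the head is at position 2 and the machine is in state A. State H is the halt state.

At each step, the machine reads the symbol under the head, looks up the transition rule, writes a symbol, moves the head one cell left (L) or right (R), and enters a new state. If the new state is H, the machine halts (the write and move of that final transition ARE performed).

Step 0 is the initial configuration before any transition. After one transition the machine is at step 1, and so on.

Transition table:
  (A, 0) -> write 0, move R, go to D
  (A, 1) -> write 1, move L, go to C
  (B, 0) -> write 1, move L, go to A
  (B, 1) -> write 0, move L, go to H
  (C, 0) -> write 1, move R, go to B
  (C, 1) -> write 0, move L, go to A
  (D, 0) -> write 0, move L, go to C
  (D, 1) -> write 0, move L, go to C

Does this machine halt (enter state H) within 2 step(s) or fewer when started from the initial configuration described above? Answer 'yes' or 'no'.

Answer: no

Derivation:
Step 1: in state A at pos 2, read 0 -> (A,0)->write 0,move R,goto D. Now: state=D, head=3, tape[-2..4]=0111000 (head:      ^)
Step 2: in state D at pos 3, read 0 -> (D,0)->write 0,move L,goto C. Now: state=C, head=2, tape[-2..4]=0111000 (head:     ^)
After 2 step(s): state = C (not H) -> not halted within 2 -> no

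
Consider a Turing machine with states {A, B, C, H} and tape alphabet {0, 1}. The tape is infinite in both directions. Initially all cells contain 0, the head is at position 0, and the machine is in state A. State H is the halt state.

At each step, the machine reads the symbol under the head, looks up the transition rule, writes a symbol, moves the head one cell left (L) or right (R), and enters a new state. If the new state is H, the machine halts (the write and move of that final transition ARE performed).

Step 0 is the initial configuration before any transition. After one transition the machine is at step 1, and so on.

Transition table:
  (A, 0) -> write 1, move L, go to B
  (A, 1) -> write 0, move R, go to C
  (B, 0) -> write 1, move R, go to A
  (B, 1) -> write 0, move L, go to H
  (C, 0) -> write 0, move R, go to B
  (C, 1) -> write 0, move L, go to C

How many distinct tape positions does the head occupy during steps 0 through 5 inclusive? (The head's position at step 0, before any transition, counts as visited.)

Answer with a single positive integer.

Answer: 5

Derivation:
Step 1: in state A at pos 0, read 0 -> (A,0)->write 1,move L,goto B. Now: state=B, head=-1, tape[-2..1]=0010 (head:  ^)
Step 2: in state B at pos -1, read 0 -> (B,0)->write 1,move R,goto A. Now: state=A, head=0, tape[-2..1]=0110 (head:   ^)
Step 3: in state A at pos 0, read 1 -> (A,1)->write 0,move R,goto C. Now: state=C, head=1, tape[-2..2]=01000 (head:    ^)
Step 4: in state C at pos 1, read 0 -> (C,0)->write 0,move R,goto B. Now: state=B, head=2, tape[-2..3]=010000 (head:     ^)
Step 5: in state B at pos 2, read 0 -> (B,0)->write 1,move R,goto A. Now: state=A, head=3, tape[-2..4]=0100100 (head:      ^)
Head positions at steps 0..5: starting at 0, distinct positions visited = {-1, 0, 1, 2, 3} -> 5 position(s)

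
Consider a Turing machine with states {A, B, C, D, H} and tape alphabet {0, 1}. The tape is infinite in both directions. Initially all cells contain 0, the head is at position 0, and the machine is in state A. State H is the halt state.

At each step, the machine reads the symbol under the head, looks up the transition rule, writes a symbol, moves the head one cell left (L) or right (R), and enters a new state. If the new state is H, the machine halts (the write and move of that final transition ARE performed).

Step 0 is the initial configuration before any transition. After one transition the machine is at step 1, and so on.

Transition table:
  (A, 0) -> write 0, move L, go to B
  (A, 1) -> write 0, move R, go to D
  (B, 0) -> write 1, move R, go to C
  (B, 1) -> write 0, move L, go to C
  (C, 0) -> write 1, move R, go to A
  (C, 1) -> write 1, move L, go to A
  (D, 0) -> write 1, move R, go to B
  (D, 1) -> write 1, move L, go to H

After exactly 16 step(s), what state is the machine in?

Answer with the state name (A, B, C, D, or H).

Step 1: in state A at pos 0, read 0 -> (A,0)->write 0,move L,goto B. Now: state=B, head=-1, tape[-2..1]=0000 (head:  ^)
Step 2: in state B at pos -1, read 0 -> (B,0)->write 1,move R,goto C. Now: state=C, head=0, tape[-2..1]=0100 (head:   ^)
Step 3: in state C at pos 0, read 0 -> (C,0)->write 1,move R,goto A. Now: state=A, head=1, tape[-2..2]=01100 (head:    ^)
Step 4: in state A at pos 1, read 0 -> (A,0)->write 0,move L,goto B. Now: state=B, head=0, tape[-2..2]=01100 (head:   ^)
Step 5: in state B at pos 0, read 1 -> (B,1)->write 0,move L,goto C. Now: state=C, head=-1, tape[-2..2]=01000 (head:  ^)
Step 6: in state C at pos -1, read 1 -> (C,1)->write 1,move L,goto A. Now: state=A, head=-2, tape[-3..2]=001000 (head:  ^)
Step 7: in state A at pos -2, read 0 -> (A,0)->write 0,move L,goto B. Now: state=B, head=-3, tape[-4..2]=0001000 (head:  ^)
Step 8: in state B at pos -3, read 0 -> (B,0)->write 1,move R,goto C. Now: state=C, head=-2, tape[-4..2]=0101000 (head:   ^)
Step 9: in state C at pos -2, read 0 -> (C,0)->write 1,move R,goto A. Now: state=A, head=-1, tape[-4..2]=0111000 (head:    ^)
Step 10: in state A at pos -1, read 1 -> (A,1)->write 0,move R,goto D. Now: state=D, head=0, tape[-4..2]=0110000 (head:     ^)
Step 11: in state D at pos 0, read 0 -> (D,0)->write 1,move R,goto B. Now: state=B, head=1, tape[-4..2]=0110100 (head:      ^)
Step 12: in state B at pos 1, read 0 -> (B,0)->write 1,move R,goto C. Now: state=C, head=2, tape[-4..3]=01101100 (head:       ^)
Step 13: in state C at pos 2, read 0 -> (C,0)->write 1,move R,goto A. Now: state=A, head=3, tape[-4..4]=011011100 (head:        ^)
Step 14: in state A at pos 3, read 0 -> (A,0)->write 0,move L,goto B. Now: state=B, head=2, tape[-4..4]=011011100 (head:       ^)
Step 15: in state B at pos 2, read 1 -> (B,1)->write 0,move L,goto C. Now: state=C, head=1, tape[-4..4]=011011000 (head:      ^)
Step 16: in state C at pos 1, read 1 -> (C,1)->write 1,move L,goto A. Now: state=A, head=0, tape[-4..4]=011011000 (head:     ^)

Answer: A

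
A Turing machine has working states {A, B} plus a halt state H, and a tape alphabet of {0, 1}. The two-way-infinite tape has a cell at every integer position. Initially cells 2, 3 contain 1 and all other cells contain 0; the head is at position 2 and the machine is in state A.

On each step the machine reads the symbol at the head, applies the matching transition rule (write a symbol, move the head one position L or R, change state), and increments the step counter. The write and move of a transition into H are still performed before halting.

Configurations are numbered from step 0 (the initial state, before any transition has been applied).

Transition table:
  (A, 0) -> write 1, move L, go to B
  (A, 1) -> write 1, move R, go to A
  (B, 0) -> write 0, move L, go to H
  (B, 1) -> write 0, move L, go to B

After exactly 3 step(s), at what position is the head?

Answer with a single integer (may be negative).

Answer: 3

Derivation:
Step 1: in state A at pos 2, read 1 -> (A,1)->write 1,move R,goto A. Now: state=A, head=3, tape[1..4]=0110 (head:   ^)
Step 2: in state A at pos 3, read 1 -> (A,1)->write 1,move R,goto A. Now: state=A, head=4, tape[1..5]=01100 (head:    ^)
Step 3: in state A at pos 4, read 0 -> (A,0)->write 1,move L,goto B. Now: state=B, head=3, tape[1..5]=01110 (head:   ^)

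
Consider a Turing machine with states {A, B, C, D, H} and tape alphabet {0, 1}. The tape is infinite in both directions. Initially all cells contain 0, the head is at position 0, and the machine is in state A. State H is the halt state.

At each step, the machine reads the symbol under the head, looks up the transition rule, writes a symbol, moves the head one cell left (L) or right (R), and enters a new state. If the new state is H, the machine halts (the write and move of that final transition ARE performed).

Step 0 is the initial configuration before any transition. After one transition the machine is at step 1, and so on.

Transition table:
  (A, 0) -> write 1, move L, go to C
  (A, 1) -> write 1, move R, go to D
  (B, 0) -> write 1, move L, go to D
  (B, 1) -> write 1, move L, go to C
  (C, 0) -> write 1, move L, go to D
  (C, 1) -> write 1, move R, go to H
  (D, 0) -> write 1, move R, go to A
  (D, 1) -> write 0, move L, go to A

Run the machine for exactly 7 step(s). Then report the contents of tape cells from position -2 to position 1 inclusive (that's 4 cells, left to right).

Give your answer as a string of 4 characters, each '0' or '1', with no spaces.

Step 1: in state A at pos 0, read 0 -> (A,0)->write 1,move L,goto C. Now: state=C, head=-1, tape[-2..1]=0010 (head:  ^)
Step 2: in state C at pos -1, read 0 -> (C,0)->write 1,move L,goto D. Now: state=D, head=-2, tape[-3..1]=00110 (head:  ^)
Step 3: in state D at pos -2, read 0 -> (D,0)->write 1,move R,goto A. Now: state=A, head=-1, tape[-3..1]=01110 (head:   ^)
Step 4: in state A at pos -1, read 1 -> (A,1)->write 1,move R,goto D. Now: state=D, head=0, tape[-3..1]=01110 (head:    ^)
Step 5: in state D at pos 0, read 1 -> (D,1)->write 0,move L,goto A. Now: state=A, head=-1, tape[-3..1]=01100 (head:   ^)
Step 6: in state A at pos -1, read 1 -> (A,1)->write 1,move R,goto D. Now: state=D, head=0, tape[-3..1]=01100 (head:    ^)
Step 7: in state D at pos 0, read 0 -> (D,0)->write 1,move R,goto A. Now: state=A, head=1, tape[-3..2]=011100 (head:     ^)

Answer: 1110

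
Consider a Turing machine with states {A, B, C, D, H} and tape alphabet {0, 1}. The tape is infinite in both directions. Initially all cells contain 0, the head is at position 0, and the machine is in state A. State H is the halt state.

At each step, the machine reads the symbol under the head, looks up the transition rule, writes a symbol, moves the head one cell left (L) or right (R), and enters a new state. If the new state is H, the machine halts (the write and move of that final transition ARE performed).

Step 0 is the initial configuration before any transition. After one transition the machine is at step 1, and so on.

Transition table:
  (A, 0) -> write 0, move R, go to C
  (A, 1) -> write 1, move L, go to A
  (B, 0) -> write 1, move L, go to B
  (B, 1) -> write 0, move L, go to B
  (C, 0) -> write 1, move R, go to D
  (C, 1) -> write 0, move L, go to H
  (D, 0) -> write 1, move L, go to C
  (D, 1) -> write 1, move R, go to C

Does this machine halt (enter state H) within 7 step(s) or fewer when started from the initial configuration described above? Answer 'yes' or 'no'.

Answer: yes

Derivation:
Step 1: in state A at pos 0, read 0 -> (A,0)->write 0,move R,goto C. Now: state=C, head=1, tape[-1..2]=0000 (head:   ^)
Step 2: in state C at pos 1, read 0 -> (C,0)->write 1,move R,goto D. Now: state=D, head=2, tape[-1..3]=00100 (head:    ^)
Step 3: in state D at pos 2, read 0 -> (D,0)->write 1,move L,goto C. Now: state=C, head=1, tape[-1..3]=00110 (head:   ^)
Step 4: in state C at pos 1, read 1 -> (C,1)->write 0,move L,goto H. Now: state=H, head=0, tape[-1..3]=00010 (head:  ^)
State H reached at step 4; 4 <= 7 -> yes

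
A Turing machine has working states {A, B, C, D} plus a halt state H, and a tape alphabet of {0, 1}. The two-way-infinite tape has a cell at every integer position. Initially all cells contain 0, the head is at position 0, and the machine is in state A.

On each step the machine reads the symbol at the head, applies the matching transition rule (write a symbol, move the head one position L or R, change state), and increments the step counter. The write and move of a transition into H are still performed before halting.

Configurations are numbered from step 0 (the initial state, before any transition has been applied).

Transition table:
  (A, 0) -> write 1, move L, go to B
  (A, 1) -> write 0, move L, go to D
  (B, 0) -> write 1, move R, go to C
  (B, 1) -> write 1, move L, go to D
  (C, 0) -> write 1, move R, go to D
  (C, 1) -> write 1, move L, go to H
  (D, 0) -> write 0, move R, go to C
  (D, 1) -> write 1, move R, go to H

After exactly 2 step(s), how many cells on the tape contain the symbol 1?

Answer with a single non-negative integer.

Step 1: in state A at pos 0, read 0 -> (A,0)->write 1,move L,goto B. Now: state=B, head=-1, tape[-2..1]=0010 (head:  ^)
Step 2: in state B at pos -1, read 0 -> (B,0)->write 1,move R,goto C. Now: state=C, head=0, tape[-2..1]=0110 (head:   ^)
Cells containing 1 after step 2: {-1, 0} -> 2 cell(s)

Answer: 2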